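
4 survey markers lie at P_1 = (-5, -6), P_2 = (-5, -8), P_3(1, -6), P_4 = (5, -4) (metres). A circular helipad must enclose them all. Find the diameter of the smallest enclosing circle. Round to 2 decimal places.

The farthest pair is P_2–P_4 with squared distance 116. The circle on this segment as diameter has centre (0, -6) and r² = 116/4 = 29.
Check P_1: distance² to centre = 25 ≤ 29, so it lies inside.
All remaining points lie in this disk, and no smaller disk contains both endpoints, so this is the minimum enclosing circle.
Diameter = 2r = 2√29 ≈ 10.77.

10.77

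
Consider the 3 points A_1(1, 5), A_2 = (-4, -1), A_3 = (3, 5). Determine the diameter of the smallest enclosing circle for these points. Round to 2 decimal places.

Side lengths²: A_1A_2² = 61, A_1A_3² = 4, A_2A_3² = 85.
Since A_2A_3² = 85 ≥ 61 + 4 = 65, the angle opposite A_2A_3 is not acute, so the smallest enclosing circle has A_2A_3 as diameter.
Centre = midpoint of A_2A_3 = (-0.5, 2), r² = 85/4 = 21.25.
Diameter = 2r = 2√(21.25) ≈ 9.22.

9.22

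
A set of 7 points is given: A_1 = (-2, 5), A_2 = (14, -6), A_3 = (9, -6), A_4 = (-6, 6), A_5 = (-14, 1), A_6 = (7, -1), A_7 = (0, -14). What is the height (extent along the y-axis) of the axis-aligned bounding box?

max y = 6, min y = -14, so height = 20.

20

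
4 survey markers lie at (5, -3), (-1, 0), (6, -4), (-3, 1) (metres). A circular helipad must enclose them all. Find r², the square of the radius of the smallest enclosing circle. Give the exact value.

26.5

A smallest enclosing disk is always determined by at most three of the input points on its boundary.
The farthest pair is (6, -4)–(-3, 1) with squared distance 106. The circle on this segment as diameter has centre (1.5, -1.5) and r² = 106/4 = 26.5.
Check (5, -3): distance² to centre = 14.5 ≤ 26.5, so it lies inside.
All remaining points lie in this disk, and no smaller disk contains both endpoints, so this is the minimum enclosing circle.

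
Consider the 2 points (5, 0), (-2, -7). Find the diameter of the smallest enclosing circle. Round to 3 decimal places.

9.899

The smallest circle enclosing two points has them as diameter endpoints.
Centre = midpoint = (1.5, -3.5); r² = |(5, 0)−(-2, -7)|²/4 = 98/4 = 24.5.
Diameter = 2r = 2√(24.5) ≈ 9.899.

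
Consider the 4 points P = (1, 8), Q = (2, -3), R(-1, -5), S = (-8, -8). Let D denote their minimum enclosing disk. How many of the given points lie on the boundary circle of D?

A smallest enclosing disk is always determined by at most three of the input points on its boundary.
The farthest pair is P–S with squared distance 337. The circle on this segment as diameter has centre (-3.5, 0) and r² = 337/4 = 84.25.
Check Q: distance² to centre = 39.25 ≤ 84.25, so it lies inside.
All remaining points lie in this disk, and no smaller disk contains both endpoints, so this is the minimum enclosing circle.
The points at distance exactly r from the centre are P, S — 2 points.

2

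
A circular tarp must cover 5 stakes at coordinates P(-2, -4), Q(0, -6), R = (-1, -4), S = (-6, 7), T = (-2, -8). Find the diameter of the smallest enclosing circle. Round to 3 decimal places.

15.524

The minimum enclosing circle of a finite set is fixed by two of the points (as a diameter) or three (as a circumcircle).
The farthest pair is S–T with squared distance 241. The circle on this segment as diameter has centre (-4, -0.5) and r² = 241/4 = 60.25.
Check P: distance² to centre = 16.25 ≤ 60.25, so it lies inside.
All remaining points lie in this disk, and no smaller disk contains both endpoints, so this is the minimum enclosing circle.
Diameter = 2r = 2√(60.25) ≈ 15.524.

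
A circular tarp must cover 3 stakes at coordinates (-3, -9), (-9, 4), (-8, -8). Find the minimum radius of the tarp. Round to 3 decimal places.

7.159

Call the three points A, B, C in the order given.
Side lengths²: AB² = 205, AC² = 26, BC² = 145.
Since AB² = 205 ≥ 145 + 26 = 171, the angle opposite AB is not acute, so the smallest enclosing circle has AB as diameter.
Centre = midpoint of AB = (-6, -2.5), r² = 205/4 = 51.25.
r = √(51.25) ≈ 7.159.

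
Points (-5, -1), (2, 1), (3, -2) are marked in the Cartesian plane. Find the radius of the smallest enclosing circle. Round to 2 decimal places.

Call the three points A, B, C in the order given.
Side lengths²: AB² = 53, AC² = 65, BC² = 10.
Since AC² = 65 ≥ 53 + 10 = 63, the angle opposite AC is not acute, so the smallest enclosing circle has AC as diameter.
Centre = midpoint of AC = (-1, -1.5), r² = 65/4 = 16.25.
r = √(16.25) ≈ 4.03.

4.03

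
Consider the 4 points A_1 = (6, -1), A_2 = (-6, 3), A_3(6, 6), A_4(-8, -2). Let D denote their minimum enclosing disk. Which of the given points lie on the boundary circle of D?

By Welzl's lemma the MEC is supported by two points (diametrically opposite) or three points (on a circumcircle).
The farthest pair is A_3–A_4 with squared distance 260. The circle on this segment as diameter has centre (-1, 2) and r² = 260/4 = 65.
Check A_1: distance² to centre = 58 ≤ 65, so it lies inside.
All remaining points lie in this disk, and no smaller disk contains both endpoints, so this is the minimum enclosing circle.
The points at distance exactly r from the centre are A_3, A_4 — 2 points.

A_3, A_4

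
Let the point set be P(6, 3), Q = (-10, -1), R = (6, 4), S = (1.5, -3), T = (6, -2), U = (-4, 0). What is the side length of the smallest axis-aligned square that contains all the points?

The bounding box has width 16 and height 7.
An axis-aligned square enclosing the set must have side ≥ max(width, height).
So the minimum side is max(16, 7) = 16.

16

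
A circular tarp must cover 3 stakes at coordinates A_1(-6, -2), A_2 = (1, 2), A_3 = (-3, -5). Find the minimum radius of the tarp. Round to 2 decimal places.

Side lengths²: A_1A_2² = 65, A_1A_3² = 18, A_2A_3² = 65.
Since A_2A_3² = 65 < 65 + 18 = 83, the triangle is acute, so the smallest enclosing circle is the circumcircle.
Circumcentre = (-43/22, -21/22), r² = 4225/242.
r = √(4225/242) ≈ 4.18.

4.18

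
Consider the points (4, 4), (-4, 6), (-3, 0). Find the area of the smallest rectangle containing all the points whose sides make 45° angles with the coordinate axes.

55

In coordinates u = x + y, v = x − y the rectangle is axis-aligned; the map (x,y)→(u,v) scales areas by 2.
u-values: 8, 2, -3; range = 8 − (-3) = 11.
v-values: 0, -10, -3; range = 0 − (-10) = 10.
Area = (11 × 10) / 2 = 55.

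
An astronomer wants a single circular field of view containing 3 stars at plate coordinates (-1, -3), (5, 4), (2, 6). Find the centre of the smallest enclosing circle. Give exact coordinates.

(23/22, 29/22)

Call the three points A, B, C in the order given.
Side lengths²: AB² = 85, AC² = 90, BC² = 13.
Since AC² = 90 < 85 + 13 = 98, the triangle is acute, so the smallest enclosing circle is the circumcircle.
Circumcentre = (23/22, 29/22), r² = 5525/242.
Centre = (23/22, 29/22).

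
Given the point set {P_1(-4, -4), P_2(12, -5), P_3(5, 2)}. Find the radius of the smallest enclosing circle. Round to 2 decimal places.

Side lengths²: P_1P_2² = 257, P_1P_3² = 117, P_2P_3² = 98.
Since P_1P_2² = 257 ≥ 117 + 98 = 215, the angle opposite P_1P_2 is not acute, so the smallest enclosing circle has P_1P_2 as diameter.
Centre = midpoint of P_1P_2 = (4, -4.5), r² = 257/4 = 64.25.
r = √(64.25) ≈ 8.02.

8.02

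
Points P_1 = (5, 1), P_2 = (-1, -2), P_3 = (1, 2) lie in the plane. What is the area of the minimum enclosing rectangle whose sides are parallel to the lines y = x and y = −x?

In coordinates u = x + y, v = x − y the rectangle is axis-aligned; the map (x,y)→(u,v) scales areas by 2.
u-values: 6, -3, 3; range = 6 − (-3) = 9.
v-values: 4, 1, -1; range = 4 − (-1) = 5.
Area = (9 × 5) / 2 = 22.5.

22.5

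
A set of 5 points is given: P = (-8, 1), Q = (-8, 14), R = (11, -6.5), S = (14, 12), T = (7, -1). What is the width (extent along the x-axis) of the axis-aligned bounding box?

max x = 14, min x = -8, so width = 22.

22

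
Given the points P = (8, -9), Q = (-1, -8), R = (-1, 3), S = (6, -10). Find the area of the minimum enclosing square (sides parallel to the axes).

169

The bounding box has width 9 and height 13.
An axis-aligned square enclosing the set must have side ≥ max(width, height).
So the minimum side is max(9, 13) = 13.
Area = 13² = 169.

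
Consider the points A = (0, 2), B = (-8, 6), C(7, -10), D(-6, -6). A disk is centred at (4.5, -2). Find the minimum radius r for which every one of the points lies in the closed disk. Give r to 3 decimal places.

14.841

The required radius is the distance from (4.5, -2) to the farthest point.
Squared distances: 36.25, 220.25, 70.25, 126.25.
Maximum is 220.25, attained at B.
r = √(220.25) ≈ 14.841.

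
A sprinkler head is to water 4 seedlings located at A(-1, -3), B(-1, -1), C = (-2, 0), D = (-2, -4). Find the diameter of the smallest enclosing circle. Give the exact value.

4

The minimum enclosing circle of a finite set is fixed by two of the points (as a diameter) or three (as a circumcircle).
The farthest pair is C–D with squared distance 16. The circle on this segment as diameter has centre (-2, -2) and r² = 16/4 = 4.
Check A: distance² to centre = 2 ≤ 4, so it lies inside.
All remaining points lie in this disk, and no smaller disk contains both endpoints, so this is the minimum enclosing circle.
Diameter = 2r = 2√4 = 4.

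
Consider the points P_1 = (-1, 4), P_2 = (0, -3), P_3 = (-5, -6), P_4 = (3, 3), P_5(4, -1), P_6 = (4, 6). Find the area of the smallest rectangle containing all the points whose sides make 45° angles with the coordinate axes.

In coordinates u = x + y, v = x − y the rectangle is axis-aligned; the map (x,y)→(u,v) scales areas by 2.
u-values: 3, -3, -11, 6, 3, 10; range = 10 − (-11) = 21.
v-values: -5, 3, 1, 0, 5, -2; range = 5 − (-5) = 10.
Area = (21 × 10) / 2 = 105.

105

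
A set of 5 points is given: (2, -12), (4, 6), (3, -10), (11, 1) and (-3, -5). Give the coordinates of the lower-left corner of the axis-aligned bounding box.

x-range [-3, 11], y-range [-12, 6].
The lower-left corner is (-3, -12).

(-3, -12)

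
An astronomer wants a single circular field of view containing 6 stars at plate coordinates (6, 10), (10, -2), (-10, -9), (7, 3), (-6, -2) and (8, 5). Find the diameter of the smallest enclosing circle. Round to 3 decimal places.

24.839

A smallest enclosing disk is always determined by at most three of the input points on its boundary.
The farthest pair is (6, 10)–(-10, -9) with squared distance 617. The circle on this segment as diameter has centre (-2, 0.5) and r² = 617/4 = 154.25.
Check (10, -2): distance² to centre = 150.25 ≤ 154.25, so it lies inside.
All remaining points lie in this disk, and no smaller disk contains both endpoints, so this is the minimum enclosing circle.
Diameter = 2r = 2√(154.25) ≈ 24.839.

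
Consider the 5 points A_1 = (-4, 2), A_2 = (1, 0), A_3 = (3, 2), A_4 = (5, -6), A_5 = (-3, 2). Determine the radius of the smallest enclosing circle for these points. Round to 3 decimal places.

6.021

The minimum enclosing circle of a finite set is fixed by two of the points (as a diameter) or three (as a circumcircle).
The farthest pair is A_1–A_4 with squared distance 145. The circle on this segment as diameter has centre (0.5, -2) and r² = 145/4 = 36.25.
Check A_2: distance² to centre = 4.25 ≤ 36.25, so it lies inside.
All remaining points lie in this disk, and no smaller disk contains both endpoints, so this is the minimum enclosing circle.
r = √(36.25) ≈ 6.021.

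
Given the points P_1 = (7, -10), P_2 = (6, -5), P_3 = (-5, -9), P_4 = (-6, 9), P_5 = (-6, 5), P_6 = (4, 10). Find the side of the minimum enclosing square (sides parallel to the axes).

20

The bounding box has width 13 and height 20.
An axis-aligned square enclosing the set must have side ≥ max(width, height).
So the minimum side is max(13, 20) = 20.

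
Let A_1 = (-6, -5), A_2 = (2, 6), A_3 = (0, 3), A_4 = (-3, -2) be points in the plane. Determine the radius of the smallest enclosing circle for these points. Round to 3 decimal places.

The farthest pair is A_1–A_2 with squared distance 185. The circle on this segment as diameter has centre (-2, 0.5) and r² = 185/4 = 46.25.
Check A_3: distance² to centre = 10.25 ≤ 46.25, so it lies inside.
All remaining points lie in this disk, and no smaller disk contains both endpoints, so this is the minimum enclosing circle.
r = √(46.25) ≈ 6.801.

6.801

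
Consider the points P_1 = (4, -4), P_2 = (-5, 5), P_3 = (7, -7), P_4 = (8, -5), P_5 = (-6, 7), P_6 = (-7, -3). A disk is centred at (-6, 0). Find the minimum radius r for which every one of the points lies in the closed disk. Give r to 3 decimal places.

14.866

The required radius is the distance from (-6, 0) to the farthest point.
Squared distances: 116, 26, 218, 221, 49, 10.
Maximum is 221, attained at P_4.
r = √221 ≈ 14.866.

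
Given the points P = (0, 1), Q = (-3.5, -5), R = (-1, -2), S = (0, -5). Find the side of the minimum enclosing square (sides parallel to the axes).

The bounding box has width 3.5 and height 6.
An axis-aligned square enclosing the set must have side ≥ max(width, height).
So the minimum side is max(3.5, 6) = 6.

6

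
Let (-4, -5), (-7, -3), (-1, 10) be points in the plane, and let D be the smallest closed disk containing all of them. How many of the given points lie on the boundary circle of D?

2

Call the three points A, B, C in the order given.
Side lengths²: AB² = 13, AC² = 234, BC² = 205.
Since AC² = 234 ≥ 205 + 13 = 218, the angle opposite AC is not acute, so the smallest enclosing circle has AC as diameter.
Centre = midpoint of AC = (-2.5, 2.5), r² = 234/4 = 58.5.
The points at distance exactly r from the centre are (-4, -5), (-1, 10) — 2 points.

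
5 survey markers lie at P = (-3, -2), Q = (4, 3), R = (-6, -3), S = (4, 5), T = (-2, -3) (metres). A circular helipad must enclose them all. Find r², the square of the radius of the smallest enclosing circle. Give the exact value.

A smallest enclosing disk is always determined by at most three of the input points on its boundary.
The farthest pair is R–S with squared distance 164. The circle on this segment as diameter has centre (-1, 1) and r² = 164/4 = 41.
Check P: distance² to centre = 13 ≤ 41, so it lies inside.
All remaining points lie in this disk, and no smaller disk contains both endpoints, so this is the minimum enclosing circle.

41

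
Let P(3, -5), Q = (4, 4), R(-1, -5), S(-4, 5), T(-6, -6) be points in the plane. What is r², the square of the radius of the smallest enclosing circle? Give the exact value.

50

By Welzl's lemma the MEC is supported by two points (diametrically opposite) or three points (on a circumcircle).
The farthest pair is Q–T with squared distance 200. The circle on this segment as diameter has centre (-1, -1) and r² = 200/4 = 50.
Check P: distance² to centre = 32 ≤ 50, so it lies inside.
All remaining points lie in this disk, and no smaller disk contains both endpoints, so this is the minimum enclosing circle.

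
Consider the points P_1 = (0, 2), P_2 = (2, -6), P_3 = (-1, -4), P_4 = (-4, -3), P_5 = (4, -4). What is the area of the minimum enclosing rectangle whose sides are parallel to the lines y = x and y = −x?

45

In coordinates u = x + y, v = x − y the rectangle is axis-aligned; the map (x,y)→(u,v) scales areas by 2.
u-values: 2, -4, -5, -7, 0; range = 2 − (-7) = 9.
v-values: -2, 8, 3, -1, 8; range = 8 − (-2) = 10.
Area = (9 × 10) / 2 = 45.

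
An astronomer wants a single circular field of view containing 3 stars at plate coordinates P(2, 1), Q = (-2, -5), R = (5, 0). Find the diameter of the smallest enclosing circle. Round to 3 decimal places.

8.602

Side lengths²: PQ² = 52, PR² = 10, QR² = 74.
Since QR² = 74 ≥ 52 + 10 = 62, the angle opposite QR is not acute, so the smallest enclosing circle has QR as diameter.
Centre = midpoint of QR = (1.5, -2.5), r² = 74/4 = 18.5.
Diameter = 2r = 2√(18.5) ≈ 8.602.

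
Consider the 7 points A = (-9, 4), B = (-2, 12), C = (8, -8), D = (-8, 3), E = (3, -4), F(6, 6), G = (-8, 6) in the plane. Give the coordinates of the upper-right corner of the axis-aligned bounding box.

(8, 12)

x-range [-9, 8], y-range [-8, 12].
The upper-right corner is (8, 12).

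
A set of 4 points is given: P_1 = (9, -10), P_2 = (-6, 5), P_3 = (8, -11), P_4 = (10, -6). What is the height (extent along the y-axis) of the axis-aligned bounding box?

max y = 5, min y = -11, so height = 16.

16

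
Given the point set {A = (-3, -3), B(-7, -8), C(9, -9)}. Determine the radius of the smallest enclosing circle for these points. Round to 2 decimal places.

Side lengths²: AB² = 41, AC² = 180, BC² = 257.
Since BC² = 257 ≥ 180 + 41 = 221, the angle opposite BC is not acute, so the smallest enclosing circle has BC as diameter.
Centre = midpoint of BC = (1, -8.5), r² = 257/4 = 64.25.
r = √(64.25) ≈ 8.02.

8.02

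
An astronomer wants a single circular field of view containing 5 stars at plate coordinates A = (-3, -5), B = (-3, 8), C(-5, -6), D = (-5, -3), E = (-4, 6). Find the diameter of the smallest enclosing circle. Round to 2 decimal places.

14.14

The farthest pair is B–C with squared distance 200. The circle on this segment as diameter has centre (-4, 1) and r² = 200/4 = 50.
Check A: distance² to centre = 37 ≤ 50, so it lies inside.
All remaining points lie in this disk, and no smaller disk contains both endpoints, so this is the minimum enclosing circle.
Diameter = 2r = 2√50 ≈ 14.14.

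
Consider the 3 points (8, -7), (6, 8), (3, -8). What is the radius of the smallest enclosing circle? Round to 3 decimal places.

8.139

Call the three points A, B, C in the order given.
Side lengths²: AB² = 229, AC² = 26, BC² = 265.
Since BC² = 265 ≥ 229 + 26 = 255, the angle opposite BC is not acute, so the smallest enclosing circle has BC as diameter.
Centre = midpoint of BC = (4.5, 0), r² = 265/4 = 66.25.
r = √(66.25) ≈ 8.139.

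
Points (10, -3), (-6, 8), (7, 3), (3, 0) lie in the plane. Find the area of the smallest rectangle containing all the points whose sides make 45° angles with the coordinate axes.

In coordinates u = x + y, v = x − y the rectangle is axis-aligned; the map (x,y)→(u,v) scales areas by 2.
u-values: 7, 2, 10, 3; range = 10 − 2 = 8.
v-values: 13, -14, 4, 3; range = 13 − (-14) = 27.
Area = (8 × 27) / 2 = 108.

108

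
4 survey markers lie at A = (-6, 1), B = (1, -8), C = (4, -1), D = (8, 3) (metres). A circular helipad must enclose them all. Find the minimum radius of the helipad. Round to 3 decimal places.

By Welzl's lemma the MEC is supported by two points (diametrically opposite) or three points (on a circumcircle).
The minimum enclosing circle is determined by three boundary points: A, B, D.
Their circumcentre is (19/14, -0.5) with r² = 5525/98.
The farthest remaining point C is at distance² 709/98 ≤ 5525/98.
r = √(5525/98) ≈ 7.508.

7.508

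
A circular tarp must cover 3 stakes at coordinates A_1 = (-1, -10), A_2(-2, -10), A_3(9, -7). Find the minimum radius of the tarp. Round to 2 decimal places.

Side lengths²: A_1A_2² = 1, A_1A_3² = 109, A_2A_3² = 130.
Since A_2A_3² = 130 ≥ 109 + 1 = 110, the angle opposite A_2A_3 is not acute, so the smallest enclosing circle has A_2A_3 as diameter.
Centre = midpoint of A_2A_3 = (3.5, -8.5), r² = 130/4 = 32.5.
r = √(32.5) ≈ 5.70.

5.70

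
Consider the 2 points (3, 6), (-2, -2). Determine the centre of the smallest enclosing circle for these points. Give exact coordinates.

(0.5, 2)

The smallest circle enclosing two points has them as diameter endpoints.
Centre = midpoint = (0.5, 2); r² = |(3, 6)−(-2, -2)|²/4 = 89/4 = 22.25.
Centre = (0.5, 2).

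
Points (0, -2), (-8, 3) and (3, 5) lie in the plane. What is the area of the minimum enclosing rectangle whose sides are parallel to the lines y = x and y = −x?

In coordinates u = x + y, v = x − y the rectangle is axis-aligned; the map (x,y)→(u,v) scales areas by 2.
u-values: -2, -5, 8; range = 8 − (-5) = 13.
v-values: 2, -11, -2; range = 2 − (-11) = 13.
Area = (13 × 13) / 2 = 84.5.

84.5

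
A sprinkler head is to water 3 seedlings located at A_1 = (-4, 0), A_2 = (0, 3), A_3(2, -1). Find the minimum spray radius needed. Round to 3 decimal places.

Side lengths²: A_1A_2² = 25, A_1A_3² = 37, A_2A_3² = 20.
Since A_1A_3² = 37 < 25 + 20 = 45, the triangle is acute, so the smallest enclosing circle is the circumcircle.
Circumcentre = (-10/11, 1/22), r² = 4625/484.
r = √(4625/484) ≈ 3.091.

3.091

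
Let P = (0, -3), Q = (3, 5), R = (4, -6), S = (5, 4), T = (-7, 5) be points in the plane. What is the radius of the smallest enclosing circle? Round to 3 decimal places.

The minimum enclosing circle is determined by three boundary points: R, S, T.
Their circumcentre is (-31/22, -9/22) with r² = 14645/242.
The farthest remaining point Q is at distance² 11785/242 ≤ 14645/242.
r = √(14645/242) ≈ 7.779.

7.779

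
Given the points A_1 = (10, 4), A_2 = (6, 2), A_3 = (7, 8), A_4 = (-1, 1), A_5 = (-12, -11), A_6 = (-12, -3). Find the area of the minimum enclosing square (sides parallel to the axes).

The bounding box has width 22 and height 19.
An axis-aligned square enclosing the set must have side ≥ max(width, height).
So the minimum side is max(22, 19) = 22.
Area = 22² = 484.

484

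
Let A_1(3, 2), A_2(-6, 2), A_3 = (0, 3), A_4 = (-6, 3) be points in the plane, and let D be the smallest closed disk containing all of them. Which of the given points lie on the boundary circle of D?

A_1, A_2, A_4

By Welzl's lemma the MEC is supported by two points (diametrically opposite) or three points (on a circumcircle).
The farthest pair is A_1–A_4 with squared distance 82. The circle on this segment as diameter has centre (-1.5, 2.5) and r² = 82/4 = 20.5.
Check A_2: distance² to centre = 20.5 ≤ 20.5, so it lies inside.
All remaining points lie in this disk, and no smaller disk contains both endpoints, so this is the minimum enclosing circle.
The points at distance exactly r from the centre are A_1, A_2, A_4 — 3 points.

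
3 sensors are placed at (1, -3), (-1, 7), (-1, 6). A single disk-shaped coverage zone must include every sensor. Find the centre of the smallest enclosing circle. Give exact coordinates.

Call the three points A, B, C in the order given.
Side lengths²: AB² = 104, AC² = 85, BC² = 1.
Since AB² = 104 ≥ 85 + 1 = 86, the angle opposite AB is not acute, so the smallest enclosing circle has AB as diameter.
Centre = midpoint of AB = (0, 2), r² = 104/4 = 26.
Centre = (0, 2).

(0, 2)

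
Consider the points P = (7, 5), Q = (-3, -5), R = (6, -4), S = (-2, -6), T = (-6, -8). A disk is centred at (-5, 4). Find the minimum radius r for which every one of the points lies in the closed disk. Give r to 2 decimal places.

The required radius is the distance from (-5, 4) to the farthest point.
Squared distances: 145, 85, 185, 109, 145.
Maximum is 185, attained at R.
r = √185 ≈ 13.60.

13.60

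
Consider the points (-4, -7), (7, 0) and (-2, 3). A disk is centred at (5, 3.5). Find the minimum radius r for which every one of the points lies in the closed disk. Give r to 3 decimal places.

The required radius is the distance from (5, 3.5) to the farthest point.
Squared distances: 191.25, 16.25, 49.25.
Maximum is 191.25, attained at (-4, -7).
r = √(191.25) ≈ 13.829.

13.829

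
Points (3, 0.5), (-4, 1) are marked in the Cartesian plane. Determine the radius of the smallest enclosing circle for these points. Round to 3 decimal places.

3.509

The smallest circle enclosing two points has them as diameter endpoints.
Centre = midpoint = (-0.5, 0.75); r² = |(3, 0.5)−(-4, 1)|²/4 = 49.25/4 = 12.3125.
r = √(12.3125) ≈ 3.509.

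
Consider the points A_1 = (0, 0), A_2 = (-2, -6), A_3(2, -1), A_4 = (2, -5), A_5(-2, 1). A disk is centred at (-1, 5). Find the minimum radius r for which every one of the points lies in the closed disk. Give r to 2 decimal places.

The required radius is the distance from (-1, 5) to the farthest point.
Squared distances: 26, 122, 45, 109, 17.
Maximum is 122, attained at A_2.
r = √122 ≈ 11.05.

11.05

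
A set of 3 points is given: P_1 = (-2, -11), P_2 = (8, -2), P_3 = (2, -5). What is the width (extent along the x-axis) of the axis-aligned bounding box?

max x = 8, min x = -2, so width = 10.

10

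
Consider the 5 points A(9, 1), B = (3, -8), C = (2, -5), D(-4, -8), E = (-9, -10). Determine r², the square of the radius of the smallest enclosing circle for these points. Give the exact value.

111.25

A smallest enclosing disk is always determined by at most three of the input points on its boundary.
The farthest pair is A–E with squared distance 445. The circle on this segment as diameter has centre (0, -4.5) and r² = 445/4 = 111.25.
Check B: distance² to centre = 21.25 ≤ 111.25, so it lies inside.
All remaining points lie in this disk, and no smaller disk contains both endpoints, so this is the minimum enclosing circle.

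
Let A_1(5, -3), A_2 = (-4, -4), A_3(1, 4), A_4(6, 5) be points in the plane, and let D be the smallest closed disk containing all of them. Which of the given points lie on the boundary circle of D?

A_2, A_4

A smallest enclosing disk is always determined by at most three of the input points on its boundary.
The farthest pair is A_2–A_4 with squared distance 181. The circle on this segment as diameter has centre (1, 0.5) and r² = 181/4 = 45.25.
Check A_1: distance² to centre = 28.25 ≤ 45.25, so it lies inside.
All remaining points lie in this disk, and no smaller disk contains both endpoints, so this is the minimum enclosing circle.
The points at distance exactly r from the centre are A_2, A_4 — 2 points.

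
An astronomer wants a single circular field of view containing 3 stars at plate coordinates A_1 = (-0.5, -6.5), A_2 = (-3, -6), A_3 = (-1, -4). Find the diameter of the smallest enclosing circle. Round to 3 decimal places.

3.064

Side lengths²: A_1A_2² = 6.5, A_1A_3² = 6.5, A_2A_3² = 8.
Since A_2A_3² = 8 < 6.5 + 6.5 = 13, the triangle is acute, so the smallest enclosing circle is the circumcircle.
Circumcentre = (-19/12, -65/12), r² = 169/72.
Diameter = 2r = 2√(169/72) ≈ 3.064.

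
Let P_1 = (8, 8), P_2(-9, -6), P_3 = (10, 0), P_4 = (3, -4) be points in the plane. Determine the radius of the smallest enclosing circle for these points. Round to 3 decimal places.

11.011

By Welzl's lemma the MEC is supported by two points (diametrically opposite) or three points (on a circumcircle).
The farthest pair is P_1–P_2 with squared distance 485. The circle on this segment as diameter has centre (-0.5, 1) and r² = 485/4 = 121.25.
Check P_3: distance² to centre = 111.25 ≤ 121.25, so it lies inside.
All remaining points lie in this disk, and no smaller disk contains both endpoints, so this is the minimum enclosing circle.
r = √(121.25) ≈ 11.011.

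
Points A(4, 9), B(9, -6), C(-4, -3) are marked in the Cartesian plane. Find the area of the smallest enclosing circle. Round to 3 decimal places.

224.372

Side lengths²: AB² = 250, AC² = 208, BC² = 178.
Since AB² = 250 < 208 + 178 = 386, the triangle is acute, so the smallest enclosing circle is the circumcircle.
Circumcentre = (11/3, 5/9), r² = 5785/81.
Area = π·r² = π·5785/81 ≈ 224.372.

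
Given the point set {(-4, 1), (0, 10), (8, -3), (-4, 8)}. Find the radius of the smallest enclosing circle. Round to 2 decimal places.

8.14

The farthest pair is (8, -3)–(-4, 8) with squared distance 265. The circle on this segment as diameter has centre (2, 2.5) and r² = 265/4 = 66.25.
Check (-4, 1): distance² to centre = 38.25 ≤ 66.25, so it lies inside.
All remaining points lie in this disk, and no smaller disk contains both endpoints, so this is the minimum enclosing circle.
r = √(66.25) ≈ 8.14.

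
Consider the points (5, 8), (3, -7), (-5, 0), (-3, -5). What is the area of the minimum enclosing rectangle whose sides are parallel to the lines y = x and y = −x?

157.5

In coordinates u = x + y, v = x − y the rectangle is axis-aligned; the map (x,y)→(u,v) scales areas by 2.
u-values: 13, -4, -5, -8; range = 13 − (-8) = 21.
v-values: -3, 10, -5, 2; range = 10 − (-5) = 15.
Area = (21 × 15) / 2 = 157.5.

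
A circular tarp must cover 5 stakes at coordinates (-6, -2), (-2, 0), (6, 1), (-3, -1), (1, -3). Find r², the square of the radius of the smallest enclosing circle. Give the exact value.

38.25

The minimum enclosing circle of a finite set is fixed by two of the points (as a diameter) or three (as a circumcircle).
The farthest pair is (-6, -2)–(6, 1) with squared distance 153. The circle on this segment as diameter has centre (0, -0.5) and r² = 153/4 = 38.25.
Check (-2, 0): distance² to centre = 4.25 ≤ 38.25, so it lies inside.
All remaining points lie in this disk, and no smaller disk contains both endpoints, so this is the minimum enclosing circle.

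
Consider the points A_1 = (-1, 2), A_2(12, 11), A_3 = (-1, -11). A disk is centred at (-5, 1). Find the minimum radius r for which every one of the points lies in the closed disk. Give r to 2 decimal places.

The required radius is the distance from (-5, 1) to the farthest point.
Squared distances: 17, 389, 160.
Maximum is 389, attained at A_2.
r = √389 ≈ 19.72.

19.72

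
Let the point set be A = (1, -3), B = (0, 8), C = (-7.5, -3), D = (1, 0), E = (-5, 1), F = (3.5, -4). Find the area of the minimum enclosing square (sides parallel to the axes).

144

The bounding box has width 11 and height 12.
An axis-aligned square enclosing the set must have side ≥ max(width, height).
So the minimum side is max(11, 12) = 12.
Area = 12² = 144.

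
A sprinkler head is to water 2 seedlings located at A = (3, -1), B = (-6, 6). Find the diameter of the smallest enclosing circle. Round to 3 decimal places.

11.402

The smallest circle enclosing two points has them as diameter endpoints.
Centre = midpoint = (-1.5, 2.5); r² = |AB|²/4 = 130/4 = 32.5.
Diameter = 2r = 2√(32.5) ≈ 11.402.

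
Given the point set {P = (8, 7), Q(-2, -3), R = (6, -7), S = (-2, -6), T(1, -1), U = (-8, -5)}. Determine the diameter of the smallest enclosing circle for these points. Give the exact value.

20

The farthest pair is P–U with squared distance 400. The circle on this segment as diameter has centre (0, 1) and r² = 400/4 = 100.
Check Q: distance² to centre = 20 ≤ 100, so it lies inside.
All remaining points lie in this disk, and no smaller disk contains both endpoints, so this is the minimum enclosing circle.
Diameter = 2r = 2√100 = 20.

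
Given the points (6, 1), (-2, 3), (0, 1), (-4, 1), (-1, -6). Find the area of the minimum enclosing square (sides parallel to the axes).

100

The bounding box has width 10 and height 9.
An axis-aligned square enclosing the set must have side ≥ max(width, height).
So the minimum side is max(10, 9) = 10.
Area = 10² = 100.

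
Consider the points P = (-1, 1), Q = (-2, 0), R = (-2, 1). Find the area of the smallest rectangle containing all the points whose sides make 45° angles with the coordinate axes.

1

In coordinates u = x + y, v = x − y the rectangle is axis-aligned; the map (x,y)→(u,v) scales areas by 2.
u-values: 0, -2, -1; range = 0 − (-2) = 2.
v-values: -2, -2, -3; range = -2 − (-3) = 1.
Area = (2 × 1) / 2 = 1.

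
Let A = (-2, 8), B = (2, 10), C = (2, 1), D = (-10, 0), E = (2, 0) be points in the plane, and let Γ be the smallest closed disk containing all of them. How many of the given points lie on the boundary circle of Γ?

3

By Welzl's lemma the MEC is supported by two points (diametrically opposite) or three points (on a circumcircle).
The farthest pair is B–D with squared distance 244. The circle on this segment as diameter has centre (-4, 5) and r² = 244/4 = 61.
Check A: distance² to centre = 13 ≤ 61, so it lies inside.
All remaining points lie in this disk, and no smaller disk contains both endpoints, so this is the minimum enclosing circle.
The points at distance exactly r from the centre are B, D, E — 3 points.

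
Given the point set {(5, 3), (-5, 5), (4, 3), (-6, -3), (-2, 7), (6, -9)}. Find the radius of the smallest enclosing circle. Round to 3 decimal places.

8.972

The minimum enclosing circle is determined by three boundary points: (-5, 5), (-2, 7), (6, -9).
Their circumcentre is (1.375, -1.3125) with r² = 80.48828125.
The farthest remaining point (-6, -3) is at distance² 57.23828125 ≤ 80.48828125.
r = √(80.48828125) ≈ 8.972.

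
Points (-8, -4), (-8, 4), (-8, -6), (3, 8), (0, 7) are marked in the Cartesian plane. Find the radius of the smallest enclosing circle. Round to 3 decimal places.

8.902

The farthest pair is (-8, -6)–(3, 8) with squared distance 317. The circle on this segment as diameter has centre (-2.5, 1) and r² = 317/4 = 79.25.
Check (-8, -4): distance² to centre = 55.25 ≤ 79.25, so it lies inside.
All remaining points lie in this disk, and no smaller disk contains both endpoints, so this is the minimum enclosing circle.
r = √(79.25) ≈ 8.902.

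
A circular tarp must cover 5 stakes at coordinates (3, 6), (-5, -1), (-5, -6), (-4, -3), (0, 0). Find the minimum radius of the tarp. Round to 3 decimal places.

7.211

A smallest enclosing disk is always determined by at most three of the input points on its boundary.
The farthest pair is (3, 6)–(-5, -6) with squared distance 208. The circle on this segment as diameter has centre (-1, 0) and r² = 208/4 = 52.
Check (-5, -1): distance² to centre = 17 ≤ 52, so it lies inside.
All remaining points lie in this disk, and no smaller disk contains both endpoints, so this is the minimum enclosing circle.
r = √52 ≈ 7.211.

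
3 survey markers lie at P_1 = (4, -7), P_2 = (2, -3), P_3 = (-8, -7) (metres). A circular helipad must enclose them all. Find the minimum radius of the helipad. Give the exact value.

Side lengths²: P_1P_2² = 20, P_1P_3² = 144, P_2P_3² = 116.
Since P_1P_3² = 144 ≥ 116 + 20 = 136, the angle opposite P_1P_3 is not acute, so the smallest enclosing circle has P_1P_3 as diameter.
Centre = midpoint of P_1P_3 = (-2, -7), r² = 144/4 = 36.
r = √36 = 6.

6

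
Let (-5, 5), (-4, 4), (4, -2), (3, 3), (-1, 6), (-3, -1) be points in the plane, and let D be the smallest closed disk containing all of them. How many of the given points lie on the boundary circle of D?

A smallest enclosing disk is always determined by at most three of the input points on its boundary.
The farthest pair is (-5, 5)–(4, -2) with squared distance 130. The circle on this segment as diameter has centre (-0.5, 1.5) and r² = 130/4 = 32.5.
Check (-4, 4): distance² to centre = 18.5 ≤ 32.5, so it lies inside.
All remaining points lie in this disk, and no smaller disk contains both endpoints, so this is the minimum enclosing circle.
The points at distance exactly r from the centre are (-5, 5), (4, -2) — 2 points.

2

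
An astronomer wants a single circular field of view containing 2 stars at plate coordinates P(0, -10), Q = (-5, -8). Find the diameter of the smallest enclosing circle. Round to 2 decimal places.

The smallest circle enclosing two points has them as diameter endpoints.
Centre = midpoint = (-2.5, -9); r² = |PQ|²/4 = 29/4 = 7.25.
Diameter = 2r = 2√(7.25) ≈ 5.39.

5.39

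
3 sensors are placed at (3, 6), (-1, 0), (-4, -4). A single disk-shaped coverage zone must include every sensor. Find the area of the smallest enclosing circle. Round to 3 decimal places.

Call the three points A, B, C in the order given.
Side lengths²: AB² = 52, AC² = 149, BC² = 25.
Since AC² = 149 ≥ 52 + 25 = 77, the angle opposite AC is not acute, so the smallest enclosing circle has AC as diameter.
Centre = midpoint of AC = (-0.5, 1), r² = 149/4 = 37.25.
Area = π·r² = π·37.25 ≈ 117.024.

117.024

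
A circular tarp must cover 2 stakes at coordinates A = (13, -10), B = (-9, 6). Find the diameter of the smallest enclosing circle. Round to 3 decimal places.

The smallest circle enclosing two points has them as diameter endpoints.
Centre = midpoint = (2, -2); r² = |AB|²/4 = 740/4 = 185.
Diameter = 2r = 2√185 ≈ 27.203.

27.203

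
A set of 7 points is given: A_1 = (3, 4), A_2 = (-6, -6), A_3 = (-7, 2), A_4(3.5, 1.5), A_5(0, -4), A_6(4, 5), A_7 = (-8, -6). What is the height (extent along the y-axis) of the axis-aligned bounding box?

11

max y = 5, min y = -6, so height = 11.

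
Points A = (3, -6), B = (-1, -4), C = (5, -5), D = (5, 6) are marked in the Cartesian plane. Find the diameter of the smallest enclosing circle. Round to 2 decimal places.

12.20

By Welzl's lemma the MEC is supported by two points (diametrically opposite) or three points (on a circumcircle).
The minimum enclosing circle is determined by three boundary points: A, B, D.
Their circumcentre is (46/13, 1/13) with r² = 6290/169.
The farthest remaining point C is at distance² 4717/169 ≤ 6290/169.
Diameter = 2r = 2√(6290/169) ≈ 12.20.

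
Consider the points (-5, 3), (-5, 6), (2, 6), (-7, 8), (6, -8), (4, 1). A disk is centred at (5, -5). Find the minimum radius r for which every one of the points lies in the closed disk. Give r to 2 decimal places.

The required radius is the distance from (5, -5) to the farthest point.
Squared distances: 164, 221, 130, 313, 10, 37.
Maximum is 313, attained at (-7, 8).
r = √313 ≈ 17.69.

17.69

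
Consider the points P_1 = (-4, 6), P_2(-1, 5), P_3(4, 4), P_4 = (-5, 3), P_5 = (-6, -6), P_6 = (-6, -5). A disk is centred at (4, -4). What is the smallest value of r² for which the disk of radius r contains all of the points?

The required radius is the distance from (4, -4) to the farthest point.
Squared distances: 164, 106, 64, 130, 104, 101.
Maximum is 164, attained at P_1.

164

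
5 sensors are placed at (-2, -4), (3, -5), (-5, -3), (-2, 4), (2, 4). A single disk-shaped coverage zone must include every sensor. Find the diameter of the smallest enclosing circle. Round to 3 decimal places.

10.560

A smallest enclosing disk is always determined by at most three of the input points on its boundary.
The minimum enclosing circle is determined by three boundary points: (3, -5), (-5, -3), (2, 4).
Their circumcentre is (-0.2, -0.8) with r² = 27.88.
The farthest remaining point (-2, 4) is at distance² 26.28 ≤ 27.88.
Diameter = 2r = 2√(27.88) ≈ 10.560.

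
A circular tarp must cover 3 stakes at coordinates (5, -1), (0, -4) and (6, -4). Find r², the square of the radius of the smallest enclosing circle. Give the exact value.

Call the three points A, B, C in the order given.
Side lengths²: AB² = 34, AC² = 10, BC² = 36.
Since BC² = 36 < 34 + 10 = 44, the triangle is acute, so the smallest enclosing circle is the circumcircle.
Circumcentre = (3, -10/3), r² = 85/9.

85/9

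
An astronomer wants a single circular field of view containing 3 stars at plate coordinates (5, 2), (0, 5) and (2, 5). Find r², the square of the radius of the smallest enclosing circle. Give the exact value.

8.5

Call the three points A, B, C in the order given.
Side lengths²: AB² = 34, AC² = 18, BC² = 4.
Since AB² = 34 ≥ 18 + 4 = 22, the angle opposite AB is not acute, so the smallest enclosing circle has AB as diameter.
Centre = midpoint of AB = (2.5, 3.5), r² = 34/4 = 8.5.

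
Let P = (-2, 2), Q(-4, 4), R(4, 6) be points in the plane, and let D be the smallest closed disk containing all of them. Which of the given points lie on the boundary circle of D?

Q, R

Side lengths²: PQ² = 8, PR² = 52, QR² = 68.
Since QR² = 68 ≥ 52 + 8 = 60, the angle opposite QR is not acute, so the smallest enclosing circle has QR as diameter.
Centre = midpoint of QR = (0, 5), r² = 68/4 = 17.
The points at distance exactly r from the centre are Q, R — 2 points.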